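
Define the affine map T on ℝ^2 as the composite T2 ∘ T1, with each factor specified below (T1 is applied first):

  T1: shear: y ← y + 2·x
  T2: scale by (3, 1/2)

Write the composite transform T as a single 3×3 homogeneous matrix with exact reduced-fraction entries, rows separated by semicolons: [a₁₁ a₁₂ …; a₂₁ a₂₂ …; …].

T1 = [1 0 0; 2 1 0; 0 0 1]
T2·T1 = [3 0 0; 1 1/2 0; 0 0 1]

T = [3 0 0; 1 1/2 0; 0 0 1]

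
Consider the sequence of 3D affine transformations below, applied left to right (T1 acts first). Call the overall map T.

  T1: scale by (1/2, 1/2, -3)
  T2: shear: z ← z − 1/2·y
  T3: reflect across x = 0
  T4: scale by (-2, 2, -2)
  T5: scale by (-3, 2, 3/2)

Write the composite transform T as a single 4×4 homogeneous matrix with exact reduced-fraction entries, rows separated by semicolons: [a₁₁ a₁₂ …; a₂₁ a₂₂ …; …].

T = [-3 0 0 0; 0 2 0 0; 0 3/4 9 0; 0 0 0 1]

T1 = [1/2 0 0 0; 0 1/2 0 0; 0 0 -3 0; 0 0 0 1]
T2·T1 = [1/2 0 0 0; 0 1/2 0 0; 0 -1/4 -3 0; 0 0 0 1]
T3·…·T1 = [-1/2 0 0 0; 0 1/2 0 0; 0 -1/4 -3 0; 0 0 0 1]
T4·…·T1 = [1 0 0 0; 0 1 0 0; 0 1/2 6 0; 0 0 0 1]
T5·…·T1 = [-3 0 0 0; 0 2 0 0; 0 3/4 9 0; 0 0 0 1]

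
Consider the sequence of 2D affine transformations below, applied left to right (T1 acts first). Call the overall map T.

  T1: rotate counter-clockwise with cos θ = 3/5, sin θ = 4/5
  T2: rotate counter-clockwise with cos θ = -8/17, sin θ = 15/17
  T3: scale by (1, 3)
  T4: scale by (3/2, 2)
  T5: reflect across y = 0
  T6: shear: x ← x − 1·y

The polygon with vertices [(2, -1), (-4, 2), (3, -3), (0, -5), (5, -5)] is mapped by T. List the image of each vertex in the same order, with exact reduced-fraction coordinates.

image vertices: (171/34, -132/17), (-171/17, 264/17), (2853/170, -1746/85), (1047/34, -504/17), (951/34, -582/17)

T1 rotate counter-clockwise with cos θ = 3/5, sin θ = 4/5: (2, -1) → (2, 1); (-4, 2) → (-4, -2); (3, -3) → (21/5, 3/5); (0, -5) → (4, -3); (5, -5) → (7, 1)
T2 rotate counter-clockwise with cos θ = -8/17, sin θ = 15/17: (2, 1) → (-31/17, 22/17); (-4, -2) → (62/17, -44/17); (21/5, 3/5) → (-213/85, 291/85); (4, -3) → (13/17, 84/17); (7, 1) → (-71/17, 97/17)
T3 scale by (1, 3): (-31/17, 22/17) → (-31/17, 66/17); (62/17, -44/17) → (62/17, -132/17); (-213/85, 291/85) → (-213/85, 873/85); (13/17, 84/17) → (13/17, 252/17); (-71/17, 97/17) → (-71/17, 291/17)
T4 scale by (3/2, 2): (-31/17, 66/17) → (-93/34, 132/17); (62/17, -132/17) → (93/17, -264/17); (-213/85, 873/85) → (-639/170, 1746/85); (13/17, 252/17) → (39/34, 504/17); (-71/17, 291/17) → (-213/34, 582/17)
T5 reflect across y = 0: (-93/34, 132/17) → (-93/34, -132/17); (93/17, -264/17) → (93/17, 264/17); (-639/170, 1746/85) → (-639/170, -1746/85); (39/34, 504/17) → (39/34, -504/17); (-213/34, 582/17) → (-213/34, -582/17)
T6 shear: x ← x − 1·y: (-93/34, -132/17) → (171/34, -132/17); (93/17, 264/17) → (-171/17, 264/17); (-639/170, -1746/85) → (2853/170, -1746/85); (39/34, -504/17) → (1047/34, -504/17); (-213/34, -582/17) → (951/34, -582/17)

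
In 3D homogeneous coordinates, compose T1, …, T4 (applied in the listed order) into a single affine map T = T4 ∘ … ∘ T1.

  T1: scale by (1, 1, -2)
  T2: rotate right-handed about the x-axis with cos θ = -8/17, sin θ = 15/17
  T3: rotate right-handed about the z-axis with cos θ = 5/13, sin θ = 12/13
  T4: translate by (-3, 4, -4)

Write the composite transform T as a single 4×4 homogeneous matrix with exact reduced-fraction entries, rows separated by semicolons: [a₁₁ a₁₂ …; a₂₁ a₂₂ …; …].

T1 = [1 0 0 0; 0 1 0 0; 0 0 -2 0; 0 0 0 1]
T2·T1 = [1 0 0 0; 0 -8/17 30/17 0; 0 15/17 16/17 0; 0 0 0 1]
T3·…·T1 = [5/13 96/221 -360/221 0; 12/13 -40/221 150/221 0; 0 15/17 16/17 0; 0 0 0 1]
T4·…·T1 = [5/13 96/221 -360/221 -3; 12/13 -40/221 150/221 4; 0 15/17 16/17 -4; 0 0 0 1]

T = [5/13 96/221 -360/221 -3; 12/13 -40/221 150/221 4; 0 15/17 16/17 -4; 0 0 0 1]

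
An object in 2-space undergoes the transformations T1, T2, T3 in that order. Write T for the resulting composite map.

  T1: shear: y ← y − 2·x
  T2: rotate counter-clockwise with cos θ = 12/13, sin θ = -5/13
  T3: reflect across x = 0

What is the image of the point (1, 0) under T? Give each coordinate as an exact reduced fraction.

T(p) = (-2/13, -29/13)

T1 shear: y ← y − 2·x: (1, 0) → (1, -2)
T2 rotate counter-clockwise with cos θ = 12/13, sin θ = -5/13: (1, -2) → (2/13, -29/13)
T3 reflect across x = 0: (2/13, -29/13) → (-2/13, -29/13)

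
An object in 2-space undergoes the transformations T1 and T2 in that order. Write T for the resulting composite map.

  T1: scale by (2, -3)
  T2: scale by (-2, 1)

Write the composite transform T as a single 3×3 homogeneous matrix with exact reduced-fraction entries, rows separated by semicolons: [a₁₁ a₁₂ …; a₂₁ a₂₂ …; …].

T = [-4 0 0; 0 -3 0; 0 0 1]

T1 = [2 0 0; 0 -3 0; 0 0 1]
T2·T1 = [-4 0 0; 0 -3 0; 0 0 1]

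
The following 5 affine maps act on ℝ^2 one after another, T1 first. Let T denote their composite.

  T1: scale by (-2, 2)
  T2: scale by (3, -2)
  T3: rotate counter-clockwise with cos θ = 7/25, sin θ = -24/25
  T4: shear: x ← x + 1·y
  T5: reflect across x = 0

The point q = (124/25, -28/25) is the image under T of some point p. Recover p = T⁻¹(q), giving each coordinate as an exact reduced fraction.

T1 = [-2 0 0; 0 2 0; 0 0 1]
T2·T1 = [-6 0 0; 0 -4 0; 0 0 1]
T3·…·T1 = [-42/25 -96/25 0; 144/25 -28/25 0; 0 0 1]
T4·…·T1 = [102/25 -124/25 0; 144/25 -28/25 0; 0 0 1]
T5·…·T1 = [-102/25 124/25 0; 144/25 -28/25 0; 0 0 1]
det M = -24; M⁻¹ = [7/150 31/150 0; 6/25 17/100 0; 0 0 1]
M⁻¹ · (124/25, -28/25)ᵀ = (0, 1)ᵀ

p = (0, 1)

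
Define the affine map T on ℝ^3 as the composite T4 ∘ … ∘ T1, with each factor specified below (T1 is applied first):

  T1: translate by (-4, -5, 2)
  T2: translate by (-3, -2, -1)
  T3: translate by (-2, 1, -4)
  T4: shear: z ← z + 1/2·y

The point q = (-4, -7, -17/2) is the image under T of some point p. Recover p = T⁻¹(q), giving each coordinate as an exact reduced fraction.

T1 = [1 0 0 -4; 0 1 0 -5; 0 0 1 2; 0 0 0 1]
T2·T1 = [1 0 0 -7; 0 1 0 -7; 0 0 1 1; 0 0 0 1]
T3·…·T1 = [1 0 0 -9; 0 1 0 -6; 0 0 1 -3; 0 0 0 1]
T4·…·T1 = [1 0 0 -9; 0 1 0 -6; 0 1/2 1 -6; 0 0 0 1]
det M = 1; M⁻¹ = [1 0 0 9; 0 1 0 6; 0 -1/2 1 3; 0 0 0 1]
M⁻¹ · (-4, -7, -17/2)ᵀ = (5, -1, -2)ᵀ

p = (5, -1, -2)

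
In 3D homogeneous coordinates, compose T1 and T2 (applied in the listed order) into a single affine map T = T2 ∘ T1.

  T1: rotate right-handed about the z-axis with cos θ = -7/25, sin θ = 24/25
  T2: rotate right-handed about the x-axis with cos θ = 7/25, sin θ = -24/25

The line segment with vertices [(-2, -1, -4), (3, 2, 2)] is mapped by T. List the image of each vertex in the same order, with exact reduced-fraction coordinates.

T1 rotate right-handed about the z-axis with cos θ = -7/25, sin θ = 24/25: (-2, -1, -4) → (38/25, -41/25, -4); (3, 2, 2) → (-69/25, 58/25, 2)
T2 rotate right-handed about the x-axis with cos θ = 7/25, sin θ = -24/25: (38/25, -41/25, -4) → (38/25, -2687/625, 284/625); (-69/25, 58/25, 2) → (-69/25, 1606/625, -1042/625)

image vertices: (38/25, -2687/625, 284/625), (-69/25, 1606/625, -1042/625)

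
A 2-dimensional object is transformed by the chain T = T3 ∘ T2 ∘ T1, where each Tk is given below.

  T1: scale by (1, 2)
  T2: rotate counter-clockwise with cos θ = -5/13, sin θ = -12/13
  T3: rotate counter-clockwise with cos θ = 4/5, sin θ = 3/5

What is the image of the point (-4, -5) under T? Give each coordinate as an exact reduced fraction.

T(p) = (-694/65, 92/65)

T1 scale by (1, 2): (-4, -5) → (-4, -10)
T2 rotate counter-clockwise with cos θ = -5/13, sin θ = -12/13: (-4, -10) → (-100/13, 98/13)
T3 rotate counter-clockwise with cos θ = 4/5, sin θ = 3/5: (-100/13, 98/13) → (-694/65, 92/65)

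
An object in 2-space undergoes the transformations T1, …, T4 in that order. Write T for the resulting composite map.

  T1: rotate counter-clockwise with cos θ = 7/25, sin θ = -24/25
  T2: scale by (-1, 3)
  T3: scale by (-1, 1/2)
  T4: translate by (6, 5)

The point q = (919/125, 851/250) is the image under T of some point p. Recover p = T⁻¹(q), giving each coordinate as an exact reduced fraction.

T1 = [7/25 24/25 0; -24/25 7/25 0; 0 0 1]
T2·T1 = [-7/25 -24/25 0; -72/25 21/25 0; 0 0 1]
T3·…·T1 = [7/25 24/25 0; -36/25 21/50 0; 0 0 1]
T4·…·T1 = [7/25 24/25 6; -36/25 21/50 5; 0 0 1]
det M = 3/2; M⁻¹ = [7/25 -16/25 38/25; 24/25 14/75 -502/75; 0 0 1]
M⁻¹ · (919/125, 851/250)ᵀ = (7/5, 1)ᵀ

p = (7/5, 1)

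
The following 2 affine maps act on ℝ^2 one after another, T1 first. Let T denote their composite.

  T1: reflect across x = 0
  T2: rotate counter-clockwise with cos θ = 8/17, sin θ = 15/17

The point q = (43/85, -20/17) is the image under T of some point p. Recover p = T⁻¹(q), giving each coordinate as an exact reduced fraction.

p = (4/5, -1)

T1 = [-1 0 0; 0 1 0; 0 0 1]
T2·T1 = [-8/17 -15/17 0; -15/17 8/17 0; 0 0 1]
det M = -1; M⁻¹ = [-8/17 -15/17 0; -15/17 8/17 0; 0 0 1]
M⁻¹ · (43/85, -20/17)ᵀ = (4/5, -1)ᵀ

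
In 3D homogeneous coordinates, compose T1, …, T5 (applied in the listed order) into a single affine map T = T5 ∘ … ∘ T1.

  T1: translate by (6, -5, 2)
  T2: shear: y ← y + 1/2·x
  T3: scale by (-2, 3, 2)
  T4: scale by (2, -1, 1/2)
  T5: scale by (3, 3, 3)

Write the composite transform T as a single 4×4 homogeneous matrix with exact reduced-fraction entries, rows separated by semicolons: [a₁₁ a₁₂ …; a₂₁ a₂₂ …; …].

T1 = [1 0 0 6; 0 1 0 -5; 0 0 1 2; 0 0 0 1]
T2·T1 = [1 0 0 6; 1/2 1 0 -2; 0 0 1 2; 0 0 0 1]
T3·…·T1 = [-2 0 0 -12; 3/2 3 0 -6; 0 0 2 4; 0 0 0 1]
T4·…·T1 = [-4 0 0 -24; -3/2 -3 0 6; 0 0 1 2; 0 0 0 1]
T5·…·T1 = [-12 0 0 -72; -9/2 -9 0 18; 0 0 3 6; 0 0 0 1]

T = [-12 0 0 -72; -9/2 -9 0 18; 0 0 3 6; 0 0 0 1]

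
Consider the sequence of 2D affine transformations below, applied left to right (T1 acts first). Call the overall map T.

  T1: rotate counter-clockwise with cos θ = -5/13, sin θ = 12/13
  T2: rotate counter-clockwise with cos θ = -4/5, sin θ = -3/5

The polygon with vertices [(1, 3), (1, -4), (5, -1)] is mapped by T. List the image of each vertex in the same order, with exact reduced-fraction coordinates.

T1 rotate counter-clockwise with cos θ = -5/13, sin θ = 12/13: (1, 3) → (-41/13, -3/13); (1, -4) → (43/13, 32/13); (5, -1) → (-1, 5)
T2 rotate counter-clockwise with cos θ = -4/5, sin θ = -3/5: (-41/13, -3/13) → (31/13, 27/13); (43/13, 32/13) → (-76/65, -257/65); (-1, 5) → (19/5, -17/5)

image vertices: (31/13, 27/13), (-76/65, -257/65), (19/5, -17/5)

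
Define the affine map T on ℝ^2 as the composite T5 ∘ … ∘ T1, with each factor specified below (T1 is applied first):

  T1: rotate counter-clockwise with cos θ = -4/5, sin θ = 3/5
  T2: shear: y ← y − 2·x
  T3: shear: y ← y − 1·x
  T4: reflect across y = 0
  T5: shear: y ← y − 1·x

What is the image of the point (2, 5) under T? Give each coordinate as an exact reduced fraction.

T(p) = (-23/5, -32/5)

T1 rotate counter-clockwise with cos θ = -4/5, sin θ = 3/5: (2, 5) → (-23/5, -14/5)
T2 shear: y ← y − 2·x: (-23/5, -14/5) → (-23/5, 32/5)
T3 shear: y ← y − 1·x: (-23/5, 32/5) → (-23/5, 11)
T4 reflect across y = 0: (-23/5, 11) → (-23/5, -11)
T5 shear: y ← y − 1·x: (-23/5, -11) → (-23/5, -32/5)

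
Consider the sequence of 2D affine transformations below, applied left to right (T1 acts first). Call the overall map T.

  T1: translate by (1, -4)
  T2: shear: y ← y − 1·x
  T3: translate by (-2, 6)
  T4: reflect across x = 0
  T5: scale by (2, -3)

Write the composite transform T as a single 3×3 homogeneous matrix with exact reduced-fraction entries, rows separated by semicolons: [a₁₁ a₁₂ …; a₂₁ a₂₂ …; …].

T = [-2 0 2; 3 -3 -3; 0 0 1]

T1 = [1 0 1; 0 1 -4; 0 0 1]
T2·T1 = [1 0 1; -1 1 -5; 0 0 1]
T3·…·T1 = [1 0 -1; -1 1 1; 0 0 1]
T4·…·T1 = [-1 0 1; -1 1 1; 0 0 1]
T5·…·T1 = [-2 0 2; 3 -3 -3; 0 0 1]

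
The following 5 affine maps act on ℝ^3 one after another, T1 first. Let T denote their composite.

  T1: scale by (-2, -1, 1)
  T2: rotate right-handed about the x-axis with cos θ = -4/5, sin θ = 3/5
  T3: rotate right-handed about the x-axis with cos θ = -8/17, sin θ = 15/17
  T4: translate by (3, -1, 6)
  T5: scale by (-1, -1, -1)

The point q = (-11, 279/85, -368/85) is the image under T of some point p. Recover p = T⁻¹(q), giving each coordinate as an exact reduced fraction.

p = (-4, -2, -2)

T1 = [-2 0 0 0; 0 -1 0 0; 0 0 1 0; 0 0 0 1]
T2·T1 = [-2 0 0 0; 0 4/5 -3/5 0; 0 -3/5 -4/5 0; 0 0 0 1]
T3·…·T1 = [-2 0 0 0; 0 13/85 84/85 0; 0 84/85 -13/85 0; 0 0 0 1]
T4·…·T1 = [-2 0 0 3; 0 13/85 84/85 -1; 0 84/85 -13/85 6; 0 0 0 1]
T5·…·T1 = [2 0 0 -3; 0 -13/85 -84/85 1; 0 -84/85 13/85 -6; 0 0 0 1]
det M = -2; M⁻¹ = [1/2 0 0 3/2; 0 -13/85 -84/85 -491/85; 0 -84/85 13/85 162/85; 0 0 0 1]
M⁻¹ · (-11, 279/85, -368/85)ᵀ = (-4, -2, -2)ᵀ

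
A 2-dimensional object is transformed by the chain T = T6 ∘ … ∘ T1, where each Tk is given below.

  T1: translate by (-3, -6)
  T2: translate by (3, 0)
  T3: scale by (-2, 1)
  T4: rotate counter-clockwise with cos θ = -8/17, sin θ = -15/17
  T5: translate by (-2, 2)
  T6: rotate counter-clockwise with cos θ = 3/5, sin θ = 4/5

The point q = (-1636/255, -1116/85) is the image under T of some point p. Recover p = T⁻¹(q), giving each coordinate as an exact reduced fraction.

T1 = [1 0 -3; 0 1 -6; 0 0 1]
T2·T1 = [1 0 0; 0 1 -6; 0 0 1]
T3·…·T1 = [-2 0 0; 0 1 -6; 0 0 1]
T4·…·T1 = [16/17 15/17 -90/17; 30/17 -8/17 48/17; 0 0 1]
T5·…·T1 = [16/17 15/17 -124/17; 30/17 -8/17 82/17; 0 0 1]
T6·…·T1 = [-72/85 77/85 -140/17; 154/85 36/85 -50/17; 0 0 1]
det M = -2; M⁻¹ = [-18/85 77/170 -7/17; 77/85 36/85 148/17; 0 0 1]
M⁻¹ · (-1636/255, -1116/85)ᵀ = (-5, -8/3)ᵀ

p = (-5, -8/3)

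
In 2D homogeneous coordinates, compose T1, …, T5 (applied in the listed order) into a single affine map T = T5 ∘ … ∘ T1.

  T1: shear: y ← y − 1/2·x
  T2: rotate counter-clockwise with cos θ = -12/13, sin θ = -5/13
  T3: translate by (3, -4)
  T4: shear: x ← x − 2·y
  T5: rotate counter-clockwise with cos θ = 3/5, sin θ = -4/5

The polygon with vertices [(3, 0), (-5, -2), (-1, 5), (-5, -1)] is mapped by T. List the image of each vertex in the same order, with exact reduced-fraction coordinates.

image vertices: (13/10, -521/65), (57/10, -769/65), (71/10, -1557/65), (63/10, -921/65)

T1 shear: y ← y − 1/2·x: (3, 0) → (3, -3/2); (-5, -2) → (-5, 1/2); (-1, 5) → (-1, 11/2); (-5, -1) → (-5, 3/2)
T2 rotate counter-clockwise with cos θ = -12/13, sin θ = -5/13: (3, -3/2) → (-87/26, 3/13); (-5, 1/2) → (125/26, 19/13); (-1, 11/2) → (79/26, -61/13); (-5, 3/2) → (135/26, 7/13)
T3 translate by (3, -4): (-87/26, 3/13) → (-9/26, -49/13); (125/26, 19/13) → (203/26, -33/13); (79/26, -61/13) → (157/26, -113/13); (135/26, 7/13) → (213/26, -45/13)
T4 shear: x ← x − 2·y: (-9/26, -49/13) → (187/26, -49/13); (203/26, -33/13) → (335/26, -33/13); (157/26, -113/13) → (609/26, -113/13); (213/26, -45/13) → (393/26, -45/13)
T5 rotate counter-clockwise with cos θ = 3/5, sin θ = -4/5: (187/26, -49/13) → (13/10, -521/65); (335/26, -33/13) → (57/10, -769/65); (609/26, -113/13) → (71/10, -1557/65); (393/26, -45/13) → (63/10, -921/65)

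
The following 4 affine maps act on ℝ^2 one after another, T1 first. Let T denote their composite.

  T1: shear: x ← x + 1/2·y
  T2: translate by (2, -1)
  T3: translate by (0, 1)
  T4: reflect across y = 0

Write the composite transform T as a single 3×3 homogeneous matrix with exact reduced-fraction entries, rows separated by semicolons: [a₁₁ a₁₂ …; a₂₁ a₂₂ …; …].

T1 = [1 1/2 0; 0 1 0; 0 0 1]
T2·T1 = [1 1/2 2; 0 1 -1; 0 0 1]
T3·…·T1 = [1 1/2 2; 0 1 0; 0 0 1]
T4·…·T1 = [1 1/2 2; 0 -1 0; 0 0 1]

T = [1 1/2 2; 0 -1 0; 0 0 1]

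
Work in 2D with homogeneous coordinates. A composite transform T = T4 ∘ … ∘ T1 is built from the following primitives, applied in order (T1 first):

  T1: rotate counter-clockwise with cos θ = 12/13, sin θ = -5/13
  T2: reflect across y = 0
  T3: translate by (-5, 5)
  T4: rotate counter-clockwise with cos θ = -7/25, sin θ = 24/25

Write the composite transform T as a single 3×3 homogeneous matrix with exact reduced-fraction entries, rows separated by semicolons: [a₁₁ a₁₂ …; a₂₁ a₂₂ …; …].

T = [-204/325 253/325 -17/5; 253/325 204/325 -31/5; 0 0 1]

T1 = [12/13 5/13 0; -5/13 12/13 0; 0 0 1]
T2·T1 = [12/13 5/13 0; 5/13 -12/13 0; 0 0 1]
T3·…·T1 = [12/13 5/13 -5; 5/13 -12/13 5; 0 0 1]
T4·…·T1 = [-204/325 253/325 -17/5; 253/325 204/325 -31/5; 0 0 1]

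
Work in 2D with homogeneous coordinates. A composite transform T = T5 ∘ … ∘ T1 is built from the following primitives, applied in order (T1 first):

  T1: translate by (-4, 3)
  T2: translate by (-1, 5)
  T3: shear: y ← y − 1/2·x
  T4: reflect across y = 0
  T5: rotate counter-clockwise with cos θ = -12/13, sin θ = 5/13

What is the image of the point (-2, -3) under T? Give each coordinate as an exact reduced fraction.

T(p) = (253/26, 67/13)

T1 translate by (-4, 3): (-2, -3) → (-6, 0)
T2 translate by (-1, 5): (-6, 0) → (-7, 5)
T3 shear: y ← y − 1/2·x: (-7, 5) → (-7, 17/2)
T4 reflect across y = 0: (-7, 17/2) → (-7, -17/2)
T5 rotate counter-clockwise with cos θ = -12/13, sin θ = 5/13: (-7, -17/2) → (253/26, 67/13)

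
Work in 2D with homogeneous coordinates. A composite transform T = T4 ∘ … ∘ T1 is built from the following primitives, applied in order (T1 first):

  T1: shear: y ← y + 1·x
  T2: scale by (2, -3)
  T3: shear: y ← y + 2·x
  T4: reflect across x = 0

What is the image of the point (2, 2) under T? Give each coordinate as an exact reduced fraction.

T1 shear: y ← y + 1·x: (2, 2) → (2, 4)
T2 scale by (2, -3): (2, 4) → (4, -12)
T3 shear: y ← y + 2·x: (4, -12) → (4, -4)
T4 reflect across x = 0: (4, -4) → (-4, -4)

T(p) = (-4, -4)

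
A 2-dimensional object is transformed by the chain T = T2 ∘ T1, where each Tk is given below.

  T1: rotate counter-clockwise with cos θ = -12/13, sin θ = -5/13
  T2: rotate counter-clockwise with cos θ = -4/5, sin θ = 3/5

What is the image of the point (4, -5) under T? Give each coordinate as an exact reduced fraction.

T(p) = (172/65, -379/65)

T1 rotate counter-clockwise with cos θ = -12/13, sin θ = -5/13: (4, -5) → (-73/13, 40/13)
T2 rotate counter-clockwise with cos θ = -4/5, sin θ = 3/5: (-73/13, 40/13) → (172/65, -379/65)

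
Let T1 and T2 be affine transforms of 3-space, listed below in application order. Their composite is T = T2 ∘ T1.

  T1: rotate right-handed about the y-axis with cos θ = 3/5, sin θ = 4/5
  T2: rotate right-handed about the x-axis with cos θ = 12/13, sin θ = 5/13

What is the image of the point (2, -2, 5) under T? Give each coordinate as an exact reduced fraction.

T1 rotate right-handed about the y-axis with cos θ = 3/5, sin θ = 4/5: (2, -2, 5) → (26/5, -2, 7/5)
T2 rotate right-handed about the x-axis with cos θ = 12/13, sin θ = 5/13: (26/5, -2, 7/5) → (26/5, -31/13, 34/65)

T(p) = (26/5, -31/13, 34/65)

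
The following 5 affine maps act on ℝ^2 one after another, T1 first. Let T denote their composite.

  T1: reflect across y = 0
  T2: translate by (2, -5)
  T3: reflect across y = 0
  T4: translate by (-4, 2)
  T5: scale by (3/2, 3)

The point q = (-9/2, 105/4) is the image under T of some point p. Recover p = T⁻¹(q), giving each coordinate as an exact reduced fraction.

p = (-1, 7/4)

T1 = [1 0 0; 0 -1 0; 0 0 1]
T2·T1 = [1 0 2; 0 -1 -5; 0 0 1]
T3·…·T1 = [1 0 2; 0 1 5; 0 0 1]
T4·…·T1 = [1 0 -2; 0 1 7; 0 0 1]
T5·…·T1 = [3/2 0 -3; 0 3 21; 0 0 1]
det M = 9/2; M⁻¹ = [2/3 0 2; 0 1/3 -7; 0 0 1]
M⁻¹ · (-9/2, 105/4)ᵀ = (-1, 7/4)ᵀ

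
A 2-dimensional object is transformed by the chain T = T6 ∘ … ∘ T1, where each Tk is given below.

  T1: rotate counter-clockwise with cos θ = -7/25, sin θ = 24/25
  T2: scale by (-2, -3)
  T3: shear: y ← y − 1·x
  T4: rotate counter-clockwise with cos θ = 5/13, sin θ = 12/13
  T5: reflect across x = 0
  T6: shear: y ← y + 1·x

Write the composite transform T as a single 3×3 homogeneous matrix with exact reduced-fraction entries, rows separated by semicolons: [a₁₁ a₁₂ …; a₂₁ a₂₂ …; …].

T1 = [-7/25 -24/25 0; 24/25 -7/25 0; 0 0 1]
T2·T1 = [14/25 48/25 0; -72/25 21/25 0; 0 0 1]
T3·…·T1 = [14/25 48/25 0; -86/25 -27/25 0; 0 0 1]
T4·…·T1 = [1102/325 564/325 0; -262/325 441/325 0; 0 0 1]
T5·…·T1 = [-1102/325 -564/325 0; -262/325 441/325 0; 0 0 1]
T6·…·T1 = [-1102/325 -564/325 0; -1364/325 -123/325 0; 0 0 1]

T = [-1102/325 -564/325 0; -1364/325 -123/325 0; 0 0 1]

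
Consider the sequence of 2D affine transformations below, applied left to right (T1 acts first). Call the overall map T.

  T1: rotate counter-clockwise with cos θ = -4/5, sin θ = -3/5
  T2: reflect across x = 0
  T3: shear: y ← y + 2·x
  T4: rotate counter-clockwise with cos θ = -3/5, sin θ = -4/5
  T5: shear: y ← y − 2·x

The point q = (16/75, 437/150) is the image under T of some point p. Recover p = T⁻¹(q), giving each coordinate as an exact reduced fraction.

p = (-9/2, -4/3)

T1 = [-4/5 3/5 0; -3/5 -4/5 0; 0 0 1]
T2·T1 = [4/5 -3/5 0; -3/5 -4/5 0; 0 0 1]
T3·…·T1 = [4/5 -3/5 0; 1 -2 0; 0 0 1]
T4·…·T1 = [8/25 -31/25 0; -31/25 42/25 0; 0 0 1]
T5·…·T1 = [8/25 -31/25 0; -47/25 104/25 0; 0 0 1]
det M = -1; M⁻¹ = [-104/25 -31/25 0; -47/25 -8/25 0; 0 0 1]
M⁻¹ · (16/75, 437/150)ᵀ = (-9/2, -4/3)ᵀ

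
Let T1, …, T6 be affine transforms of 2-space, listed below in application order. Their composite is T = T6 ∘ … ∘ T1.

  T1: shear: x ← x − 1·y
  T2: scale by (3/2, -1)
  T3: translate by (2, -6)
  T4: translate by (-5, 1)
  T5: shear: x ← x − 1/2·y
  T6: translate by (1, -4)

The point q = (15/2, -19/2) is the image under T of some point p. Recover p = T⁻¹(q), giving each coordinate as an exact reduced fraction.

p = (5, 1/2)

T1 = [1 -1 0; 0 1 0; 0 0 1]
T2·T1 = [3/2 -3/2 0; 0 -1 0; 0 0 1]
T3·…·T1 = [3/2 -3/2 2; 0 -1 -6; 0 0 1]
T4·…·T1 = [3/2 -3/2 -3; 0 -1 -5; 0 0 1]
T5·…·T1 = [3/2 -1 -1/2; 0 -1 -5; 0 0 1]
T6·…·T1 = [3/2 -1 1/2; 0 -1 -9; 0 0 1]
det M = -3/2; M⁻¹ = [2/3 -2/3 -19/3; 0 -1 -9; 0 0 1]
M⁻¹ · (15/2, -19/2)ᵀ = (5, 1/2)ᵀ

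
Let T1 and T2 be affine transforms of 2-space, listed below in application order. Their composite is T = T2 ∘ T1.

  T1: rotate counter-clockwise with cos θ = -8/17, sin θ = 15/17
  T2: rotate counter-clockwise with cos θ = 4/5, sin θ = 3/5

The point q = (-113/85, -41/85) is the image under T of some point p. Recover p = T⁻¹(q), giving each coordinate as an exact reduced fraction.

T1 = [-8/17 -15/17 0; 15/17 -8/17 0; 0 0 1]
T2·T1 = [-77/85 -36/85 0; 36/85 -77/85 0; 0 0 1]
det M = 1; M⁻¹ = [-77/85 36/85 0; -36/85 -77/85 0; 0 0 1]
M⁻¹ · (-113/85, -41/85)ᵀ = (1, 1)ᵀ

p = (1, 1)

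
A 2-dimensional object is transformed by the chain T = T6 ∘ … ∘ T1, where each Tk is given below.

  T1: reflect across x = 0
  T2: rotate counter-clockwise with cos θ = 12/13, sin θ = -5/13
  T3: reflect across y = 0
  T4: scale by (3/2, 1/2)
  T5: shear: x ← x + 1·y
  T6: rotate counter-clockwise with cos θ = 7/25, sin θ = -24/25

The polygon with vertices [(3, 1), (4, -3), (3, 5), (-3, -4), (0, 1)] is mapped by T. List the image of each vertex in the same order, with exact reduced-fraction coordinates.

T1 reflect across x = 0: (3, 1) → (-3, 1); (4, -3) → (-4, -3); (3, 5) → (-3, 5); (-3, -4) → (3, -4); (0, 1) → (0, 1)
T2 rotate counter-clockwise with cos θ = 12/13, sin θ = -5/13: (-3, 1) → (-31/13, 27/13); (-4, -3) → (-63/13, -16/13); (-3, 5) → (-11/13, 75/13); (3, -4) → (16/13, -63/13); (0, 1) → (5/13, 12/13)
T3 reflect across y = 0: (-31/13, 27/13) → (-31/13, -27/13); (-63/13, -16/13) → (-63/13, 16/13); (-11/13, 75/13) → (-11/13, -75/13); (16/13, -63/13) → (16/13, 63/13); (5/13, 12/13) → (5/13, -12/13)
T4 scale by (3/2, 1/2): (-31/13, -27/13) → (-93/26, -27/26); (-63/13, 16/13) → (-189/26, 8/13); (-11/13, -75/13) → (-33/26, -75/26); (16/13, 63/13) → (24/13, 63/26); (5/13, -12/13) → (15/26, -6/13)
T5 shear: x ← x + 1·y: (-93/26, -27/26) → (-60/13, -27/26); (-189/26, 8/13) → (-173/26, 8/13); (-33/26, -75/26) → (-54/13, -75/26); (24/13, 63/26) → (111/26, 63/26); (15/26, -6/13) → (3/26, -6/13)
T6 rotate counter-clockwise with cos θ = 7/25, sin θ = -24/25: (-60/13, -27/26) → (-744/325, 207/50); (-173/26, 8/13) → (-827/650, 164/25); (-54/13, -75/26) → (-1278/325, 159/50); (111/26, 63/26) → (2289/650, -171/50); (3/26, -6/13) → (-267/650, -6/25)

image vertices: (-744/325, 207/50), (-827/650, 164/25), (-1278/325, 159/50), (2289/650, -171/50), (-267/650, -6/25)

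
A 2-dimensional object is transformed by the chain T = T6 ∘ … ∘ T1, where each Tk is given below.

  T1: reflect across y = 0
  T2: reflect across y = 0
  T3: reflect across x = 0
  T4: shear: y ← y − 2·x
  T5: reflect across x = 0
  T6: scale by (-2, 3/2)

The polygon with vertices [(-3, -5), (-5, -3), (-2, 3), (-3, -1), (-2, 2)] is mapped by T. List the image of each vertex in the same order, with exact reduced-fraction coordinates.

image vertices: (6, -33/2), (10, -39/2), (4, -3/2), (6, -21/2), (4, -3)

T1 reflect across y = 0: (-3, -5) → (-3, 5); (-5, -3) → (-5, 3); (-2, 3) → (-2, -3); (-3, -1) → (-3, 1); (-2, 2) → (-2, -2)
T2 reflect across y = 0: (-3, 5) → (-3, -5); (-5, 3) → (-5, -3); (-2, -3) → (-2, 3); (-3, 1) → (-3, -1); (-2, -2) → (-2, 2)
T3 reflect across x = 0: (-3, -5) → (3, -5); (-5, -3) → (5, -3); (-2, 3) → (2, 3); (-3, -1) → (3, -1); (-2, 2) → (2, 2)
T4 shear: y ← y − 2·x: (3, -5) → (3, -11); (5, -3) → (5, -13); (2, 3) → (2, -1); (3, -1) → (3, -7); (2, 2) → (2, -2)
T5 reflect across x = 0: (3, -11) → (-3, -11); (5, -13) → (-5, -13); (2, -1) → (-2, -1); (3, -7) → (-3, -7); (2, -2) → (-2, -2)
T6 scale by (-2, 3/2): (-3, -11) → (6, -33/2); (-5, -13) → (10, -39/2); (-2, -1) → (4, -3/2); (-3, -7) → (6, -21/2); (-2, -2) → (4, -3)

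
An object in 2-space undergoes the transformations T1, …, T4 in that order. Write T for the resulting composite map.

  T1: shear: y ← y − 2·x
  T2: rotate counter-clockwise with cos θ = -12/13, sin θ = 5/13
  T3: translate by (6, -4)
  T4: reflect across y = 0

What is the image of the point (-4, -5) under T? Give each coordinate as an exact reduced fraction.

T(p) = (111/13, 108/13)

T1 shear: y ← y − 2·x: (-4, -5) → (-4, 3)
T2 rotate counter-clockwise with cos θ = -12/13, sin θ = 5/13: (-4, 3) → (33/13, -56/13)
T3 translate by (6, -4): (33/13, -56/13) → (111/13, -108/13)
T4 reflect across y = 0: (111/13, -108/13) → (111/13, 108/13)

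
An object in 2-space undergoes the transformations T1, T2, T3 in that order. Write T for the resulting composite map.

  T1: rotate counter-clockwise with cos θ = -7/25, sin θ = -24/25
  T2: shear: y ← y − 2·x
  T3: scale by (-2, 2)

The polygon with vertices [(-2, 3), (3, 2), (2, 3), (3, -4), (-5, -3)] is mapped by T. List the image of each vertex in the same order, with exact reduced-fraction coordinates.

T1 rotate counter-clockwise with cos θ = -7/25, sin θ = -24/25: (-2, 3) → (86/25, 27/25); (3, 2) → (27/25, -86/25); (2, 3) → (58/25, -69/25); (3, -4) → (-117/25, -44/25); (-5, -3) → (-37/25, 141/25)
T2 shear: y ← y − 2·x: (86/25, 27/25) → (86/25, -29/5); (27/25, -86/25) → (27/25, -28/5); (58/25, -69/25) → (58/25, -37/5); (-117/25, -44/25) → (-117/25, 38/5); (-37/25, 141/25) → (-37/25, 43/5)
T3 scale by (-2, 2): (86/25, -29/5) → (-172/25, -58/5); (27/25, -28/5) → (-54/25, -56/5); (58/25, -37/5) → (-116/25, -74/5); (-117/25, 38/5) → (234/25, 76/5); (-37/25, 43/5) → (74/25, 86/5)

image vertices: (-172/25, -58/5), (-54/25, -56/5), (-116/25, -74/5), (234/25, 76/5), (74/25, 86/5)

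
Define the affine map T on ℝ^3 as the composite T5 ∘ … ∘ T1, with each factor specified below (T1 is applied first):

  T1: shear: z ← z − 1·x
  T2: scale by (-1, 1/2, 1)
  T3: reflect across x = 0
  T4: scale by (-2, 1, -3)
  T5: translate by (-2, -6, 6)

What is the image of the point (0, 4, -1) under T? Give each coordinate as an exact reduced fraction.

T1 shear: z ← z − 1·x: (0, 4, -1) → (0, 4, -1)
T2 scale by (-1, 1/2, 1): (0, 4, -1) → (0, 2, -1)
T3 reflect across x = 0: (0, 2, -1) → (0, 2, -1)
T4 scale by (-2, 1, -3): (0, 2, -1) → (0, 2, 3)
T5 translate by (-2, -6, 6): (0, 2, 3) → (-2, -4, 9)

T(p) = (-2, -4, 9)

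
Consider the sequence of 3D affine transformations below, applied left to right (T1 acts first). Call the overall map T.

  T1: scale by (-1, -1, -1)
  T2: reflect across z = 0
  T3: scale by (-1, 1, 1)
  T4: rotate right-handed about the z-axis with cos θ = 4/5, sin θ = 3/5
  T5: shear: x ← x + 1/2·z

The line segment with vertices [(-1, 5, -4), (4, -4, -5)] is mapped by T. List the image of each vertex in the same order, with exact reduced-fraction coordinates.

T1 scale by (-1, -1, -1): (-1, 5, -4) → (1, -5, 4); (4, -4, -5) → (-4, 4, 5)
T2 reflect across z = 0: (1, -5, 4) → (1, -5, -4); (-4, 4, 5) → (-4, 4, -5)
T3 scale by (-1, 1, 1): (1, -5, -4) → (-1, -5, -4); (-4, 4, -5) → (4, 4, -5)
T4 rotate right-handed about the z-axis with cos θ = 4/5, sin θ = 3/5: (-1, -5, -4) → (11/5, -23/5, -4); (4, 4, -5) → (4/5, 28/5, -5)
T5 shear: x ← x + 1/2·z: (11/5, -23/5, -4) → (1/5, -23/5, -4); (4/5, 28/5, -5) → (-17/10, 28/5, -5)

image vertices: (1/5, -23/5, -4), (-17/10, 28/5, -5)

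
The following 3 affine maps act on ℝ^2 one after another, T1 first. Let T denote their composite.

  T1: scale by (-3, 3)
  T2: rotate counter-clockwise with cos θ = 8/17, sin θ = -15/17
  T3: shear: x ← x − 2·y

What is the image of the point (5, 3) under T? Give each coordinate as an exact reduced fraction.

T1 scale by (-3, 3): (5, 3) → (-15, 9)
T2 rotate counter-clockwise with cos θ = 8/17, sin θ = -15/17: (-15, 9) → (15/17, 297/17)
T3 shear: x ← x − 2·y: (15/17, 297/17) → (-579/17, 297/17)

T(p) = (-579/17, 297/17)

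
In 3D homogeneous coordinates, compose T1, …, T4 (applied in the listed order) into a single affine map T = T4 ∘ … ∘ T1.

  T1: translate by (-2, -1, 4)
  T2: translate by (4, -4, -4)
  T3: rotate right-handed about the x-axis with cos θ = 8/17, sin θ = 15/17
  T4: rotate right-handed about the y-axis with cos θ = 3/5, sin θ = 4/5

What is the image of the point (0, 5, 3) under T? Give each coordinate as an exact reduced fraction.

T1 translate by (-2, -1, 4): (0, 5, 3) → (-2, 4, 7)
T2 translate by (4, -4, -4): (-2, 4, 7) → (2, 0, 3)
T3 rotate right-handed about the x-axis with cos θ = 8/17, sin θ = 15/17: (2, 0, 3) → (2, -45/17, 24/17)
T4 rotate right-handed about the y-axis with cos θ = 3/5, sin θ = 4/5: (2, -45/17, 24/17) → (198/85, -45/17, -64/85)

T(p) = (198/85, -45/17, -64/85)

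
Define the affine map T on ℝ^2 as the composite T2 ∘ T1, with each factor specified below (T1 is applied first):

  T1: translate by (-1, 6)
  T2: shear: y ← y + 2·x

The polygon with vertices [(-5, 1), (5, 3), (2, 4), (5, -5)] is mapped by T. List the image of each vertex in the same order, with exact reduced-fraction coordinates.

T1 translate by (-1, 6): (-5, 1) → (-6, 7); (5, 3) → (4, 9); (2, 4) → (1, 10); (5, -5) → (4, 1)
T2 shear: y ← y + 2·x: (-6, 7) → (-6, -5); (4, 9) → (4, 17); (1, 10) → (1, 12); (4, 1) → (4, 9)

image vertices: (-6, -5), (4, 17), (1, 12), (4, 9)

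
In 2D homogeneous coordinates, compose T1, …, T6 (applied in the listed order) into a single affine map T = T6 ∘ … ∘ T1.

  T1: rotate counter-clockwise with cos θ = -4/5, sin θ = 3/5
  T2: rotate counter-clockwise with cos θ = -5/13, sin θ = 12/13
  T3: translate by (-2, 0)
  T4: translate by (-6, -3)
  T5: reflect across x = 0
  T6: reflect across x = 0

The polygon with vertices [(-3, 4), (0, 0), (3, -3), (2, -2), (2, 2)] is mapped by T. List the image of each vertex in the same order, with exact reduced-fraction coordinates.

T1 rotate counter-clockwise with cos θ = -4/5, sin θ = 3/5: (-3, 4) → (0, -5); (0, 0) → (0, 0); (3, -3) → (-3/5, 21/5); (2, -2) → (-2/5, 14/5); (2, 2) → (-14/5, -2/5)
T2 rotate counter-clockwise with cos θ = -5/13, sin θ = 12/13: (0, -5) → (60/13, 25/13); (0, 0) → (0, 0); (-3/5, 21/5) → (-237/65, -141/65); (-2/5, 14/5) → (-158/65, -94/65); (-14/5, -2/5) → (94/65, -158/65)
T3 translate by (-2, 0): (60/13, 25/13) → (34/13, 25/13); (0, 0) → (-2, 0); (-237/65, -141/65) → (-367/65, -141/65); (-158/65, -94/65) → (-288/65, -94/65); (94/65, -158/65) → (-36/65, -158/65)
T4 translate by (-6, -3): (34/13, 25/13) → (-44/13, -14/13); (-2, 0) → (-8, -3); (-367/65, -141/65) → (-757/65, -336/65); (-288/65, -94/65) → (-678/65, -289/65); (-36/65, -158/65) → (-426/65, -353/65)
T5 reflect across x = 0: (-44/13, -14/13) → (44/13, -14/13); (-8, -3) → (8, -3); (-757/65, -336/65) → (757/65, -336/65); (-678/65, -289/65) → (678/65, -289/65); (-426/65, -353/65) → (426/65, -353/65)
T6 reflect across x = 0: (44/13, -14/13) → (-44/13, -14/13); (8, -3) → (-8, -3); (757/65, -336/65) → (-757/65, -336/65); (678/65, -289/65) → (-678/65, -289/65); (426/65, -353/65) → (-426/65, -353/65)

image vertices: (-44/13, -14/13), (-8, -3), (-757/65, -336/65), (-678/65, -289/65), (-426/65, -353/65)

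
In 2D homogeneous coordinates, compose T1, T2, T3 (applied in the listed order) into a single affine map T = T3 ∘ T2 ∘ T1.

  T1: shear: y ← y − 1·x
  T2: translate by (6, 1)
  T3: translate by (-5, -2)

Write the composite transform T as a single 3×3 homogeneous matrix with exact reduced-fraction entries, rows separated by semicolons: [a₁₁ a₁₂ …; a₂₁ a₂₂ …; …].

T = [1 0 1; -1 1 -1; 0 0 1]

T1 = [1 0 0; -1 1 0; 0 0 1]
T2·T1 = [1 0 6; -1 1 1; 0 0 1]
T3·…·T1 = [1 0 1; -1 1 -1; 0 0 1]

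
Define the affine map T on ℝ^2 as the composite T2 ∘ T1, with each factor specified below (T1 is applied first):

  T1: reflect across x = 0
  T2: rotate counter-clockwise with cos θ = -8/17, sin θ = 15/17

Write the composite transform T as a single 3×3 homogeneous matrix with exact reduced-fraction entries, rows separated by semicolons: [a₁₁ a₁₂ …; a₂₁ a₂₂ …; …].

T = [8/17 -15/17 0; -15/17 -8/17 0; 0 0 1]

T1 = [-1 0 0; 0 1 0; 0 0 1]
T2·T1 = [8/17 -15/17 0; -15/17 -8/17 0; 0 0 1]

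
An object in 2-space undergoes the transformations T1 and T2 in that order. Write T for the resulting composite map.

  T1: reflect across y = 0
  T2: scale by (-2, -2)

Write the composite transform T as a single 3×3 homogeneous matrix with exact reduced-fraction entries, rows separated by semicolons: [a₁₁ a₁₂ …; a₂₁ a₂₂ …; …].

T = [-2 0 0; 0 2 0; 0 0 1]

T1 = [1 0 0; 0 -1 0; 0 0 1]
T2·T1 = [-2 0 0; 0 2 0; 0 0 1]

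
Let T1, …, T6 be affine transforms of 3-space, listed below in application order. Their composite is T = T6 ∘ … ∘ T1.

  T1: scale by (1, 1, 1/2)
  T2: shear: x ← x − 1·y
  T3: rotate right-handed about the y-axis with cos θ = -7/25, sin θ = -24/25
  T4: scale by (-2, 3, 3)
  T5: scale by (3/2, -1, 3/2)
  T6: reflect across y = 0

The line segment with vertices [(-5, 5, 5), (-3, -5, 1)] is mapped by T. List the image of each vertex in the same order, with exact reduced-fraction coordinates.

T1 scale by (1, 1, 1/2): (-5, 5, 5) → (-5, 5, 5/2); (-3, -5, 1) → (-3, -5, 1/2)
T2 shear: x ← x − 1·y: (-5, 5, 5/2) → (-10, 5, 5/2); (-3, -5, 1/2) → (2, -5, 1/2)
T3 rotate right-handed about the y-axis with cos θ = -7/25, sin θ = -24/25: (-10, 5, 5/2) → (2/5, 5, -103/10); (2, -5, 1/2) → (-26/25, -5, 89/50)
T4 scale by (-2, 3, 3): (2/5, 5, -103/10) → (-4/5, 15, -309/10); (-26/25, -5, 89/50) → (52/25, -15, 267/50)
T5 scale by (3/2, -1, 3/2): (-4/5, 15, -309/10) → (-6/5, -15, -927/20); (52/25, -15, 267/50) → (78/25, 15, 801/100)
T6 reflect across y = 0: (-6/5, -15, -927/20) → (-6/5, 15, -927/20); (78/25, 15, 801/100) → (78/25, -15, 801/100)

image vertices: (-6/5, 15, -927/20), (78/25, -15, 801/100)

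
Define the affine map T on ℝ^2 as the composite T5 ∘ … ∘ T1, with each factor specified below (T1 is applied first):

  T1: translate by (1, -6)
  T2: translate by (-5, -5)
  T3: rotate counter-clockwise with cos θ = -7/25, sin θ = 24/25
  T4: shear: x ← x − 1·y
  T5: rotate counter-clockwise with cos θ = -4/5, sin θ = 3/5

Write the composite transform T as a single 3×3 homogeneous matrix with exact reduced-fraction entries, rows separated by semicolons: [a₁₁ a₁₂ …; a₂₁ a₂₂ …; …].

T = [52/125 89/125 -1187/125; -189/125 -23/125 1009/125; 0 0 1]

T1 = [1 0 1; 0 1 -6; 0 0 1]
T2·T1 = [1 0 -4; 0 1 -11; 0 0 1]
T3·…·T1 = [-7/25 -24/25 292/25; 24/25 -7/25 -19/25; 0 0 1]
T4·…·T1 = [-31/25 -17/25 311/25; 24/25 -7/25 -19/25; 0 0 1]
T5·…·T1 = [52/125 89/125 -1187/125; -189/125 -23/125 1009/125; 0 0 1]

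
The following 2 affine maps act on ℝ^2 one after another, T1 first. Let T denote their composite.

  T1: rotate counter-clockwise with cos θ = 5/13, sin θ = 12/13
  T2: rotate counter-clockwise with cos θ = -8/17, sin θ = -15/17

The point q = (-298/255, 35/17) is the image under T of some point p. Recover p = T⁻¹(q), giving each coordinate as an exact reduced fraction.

T1 = [5/13 -12/13 0; 12/13 5/13 0; 0 0 1]
T2·T1 = [140/221 171/221 0; -171/221 140/221 0; 0 0 1]
det M = 1; M⁻¹ = [140/221 -171/221 0; 171/221 140/221 0; 0 0 1]
M⁻¹ · (-298/255, 35/17)ᵀ = (-7/3, 2/5)ᵀ

p = (-7/3, 2/5)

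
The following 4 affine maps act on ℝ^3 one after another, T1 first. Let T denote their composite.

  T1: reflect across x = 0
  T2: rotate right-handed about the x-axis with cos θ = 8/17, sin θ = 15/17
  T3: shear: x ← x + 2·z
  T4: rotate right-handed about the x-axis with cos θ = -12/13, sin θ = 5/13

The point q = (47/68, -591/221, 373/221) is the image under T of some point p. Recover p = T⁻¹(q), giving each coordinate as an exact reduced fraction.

p = (-7/4, 1, -3)

T1 = [-1 0 0 0; 0 1 0 0; 0 0 1 0; 0 0 0 1]
T2·T1 = [-1 0 0 0; 0 8/17 -15/17 0; 0 15/17 8/17 0; 0 0 0 1]
T3·…·T1 = [-1 30/17 16/17 0; 0 8/17 -15/17 0; 0 15/17 8/17 0; 0 0 0 1]
T4·…·T1 = [-1 30/17 16/17 0; 0 -171/221 140/221 0; 0 -140/221 -171/221 0; 0 0 0 1]
det M = -1; M⁻¹ = [-1 -10/13 -24/13 0; 0 -171/221 -140/221 0; 0 140/221 -171/221 0; 0 0 0 1]
M⁻¹ · (47/68, -591/221, 373/221)ᵀ = (-7/4, 1, -3)ᵀ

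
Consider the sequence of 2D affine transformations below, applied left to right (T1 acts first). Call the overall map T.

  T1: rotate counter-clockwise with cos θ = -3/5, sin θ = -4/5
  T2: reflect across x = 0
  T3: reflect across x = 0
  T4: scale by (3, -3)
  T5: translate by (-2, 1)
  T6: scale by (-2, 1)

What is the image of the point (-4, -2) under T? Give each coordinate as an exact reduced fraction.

T1 rotate counter-clockwise with cos θ = -3/5, sin θ = -4/5: (-4, -2) → (4/5, 22/5)
T2 reflect across x = 0: (4/5, 22/5) → (-4/5, 22/5)
T3 reflect across x = 0: (-4/5, 22/5) → (4/5, 22/5)
T4 scale by (3, -3): (4/5, 22/5) → (12/5, -66/5)
T5 translate by (-2, 1): (12/5, -66/5) → (2/5, -61/5)
T6 scale by (-2, 1): (2/5, -61/5) → (-4/5, -61/5)

T(p) = (-4/5, -61/5)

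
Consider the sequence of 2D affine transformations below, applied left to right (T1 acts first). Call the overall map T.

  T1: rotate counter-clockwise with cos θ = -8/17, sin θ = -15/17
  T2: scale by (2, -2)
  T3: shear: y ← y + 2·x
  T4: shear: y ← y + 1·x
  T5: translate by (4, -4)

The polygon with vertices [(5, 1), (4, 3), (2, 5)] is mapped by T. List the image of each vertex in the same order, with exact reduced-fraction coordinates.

T1 rotate counter-clockwise with cos θ = -8/17, sin θ = -15/17: (5, 1) → (-25/17, -83/17); (4, 3) → (13/17, -84/17); (2, 5) → (59/17, -70/17)
T2 scale by (2, -2): (-25/17, -83/17) → (-50/17, 166/17); (13/17, -84/17) → (26/17, 168/17); (59/17, -70/17) → (118/17, 140/17)
T3 shear: y ← y + 2·x: (-50/17, 166/17) → (-50/17, 66/17); (26/17, 168/17) → (26/17, 220/17); (118/17, 140/17) → (118/17, 376/17)
T4 shear: y ← y + 1·x: (-50/17, 66/17) → (-50/17, 16/17); (26/17, 220/17) → (26/17, 246/17); (118/17, 376/17) → (118/17, 494/17)
T5 translate by (4, -4): (-50/17, 16/17) → (18/17, -52/17); (26/17, 246/17) → (94/17, 178/17); (118/17, 494/17) → (186/17, 426/17)

image vertices: (18/17, -52/17), (94/17, 178/17), (186/17, 426/17)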